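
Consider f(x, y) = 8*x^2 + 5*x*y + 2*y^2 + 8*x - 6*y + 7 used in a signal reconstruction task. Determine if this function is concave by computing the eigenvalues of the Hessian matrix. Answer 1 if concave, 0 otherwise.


The Hessian of f(x,y) = 8*x^2 + 5*x*y + 2*y^2 + 8*x - 6*y + 7 is:
H = [[16, 5], [5, 4]]
Trace = 16 + 4 = 20
Determinant = 16*4 - (5)^2 = 39
Discriminant = (20)^2 - 4*39 = 244.0
Eigenvalues: lambda_1 = 2.1898, lambda_2 = 17.8102
The function is not concave.

0


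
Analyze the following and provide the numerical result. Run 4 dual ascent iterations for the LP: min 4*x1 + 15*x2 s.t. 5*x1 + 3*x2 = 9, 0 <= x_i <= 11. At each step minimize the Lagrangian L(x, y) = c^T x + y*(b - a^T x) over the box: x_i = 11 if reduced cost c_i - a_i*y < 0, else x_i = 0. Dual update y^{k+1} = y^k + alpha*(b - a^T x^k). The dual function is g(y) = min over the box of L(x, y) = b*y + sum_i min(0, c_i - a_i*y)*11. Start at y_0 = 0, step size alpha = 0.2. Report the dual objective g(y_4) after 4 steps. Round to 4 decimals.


Dual ascent for LP: min 4*x1 + 15*x2, 5*x1 + 3*x2 = 9, 0 <= x_i <= 11
Step 1: y^k = 0.0, reduced costs: (4.0, 15.0)
  x^k = (0.0, 0.0), subgradient = b - a^T x = 9.0
  y^{k+1} = 0.0 + 0.2*9.0 = 1.8
Step 2: y^k = 1.8, reduced costs: (-5.0, 9.6)
  x^k = (11.0, 0.0), subgradient = b - a^T x = -46.0
  y^{k+1} = 1.8 + 0.2*-46.0 = -7.4
Step 3: y^k = -7.4, reduced costs: (41.0, 37.2)
  x^k = (0.0, 0.0), subgradient = b - a^T x = 9.0
  y^{k+1} = -7.4 + 0.2*9.0 = -5.6
Step 4: y^k = -5.6, reduced costs: (32.0, 31.8)
  x^k = (0.0, 0.0), subgradient = b - a^T x = 9.0
  y^{k+1} = -5.6 + 0.2*9.0 = -3.8
Dual objective at y_4 = -3.8: reduced costs (23.0, 26.4), box minimizer x = (0.0, 0.0)
g(y_4) = b*y + (c1 - a1*y)*x1 + (c2 - a2*y)*x2 = 9*(-3.8) + 23.0*0.0 + 26.4*0.0 = -34.2 + 0.0 + 0.0 = -34.2


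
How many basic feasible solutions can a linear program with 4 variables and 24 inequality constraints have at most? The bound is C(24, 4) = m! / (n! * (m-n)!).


Each vertex corresponds to some choice of n active constraints out of m, so the number of vertices is at most C(m, n) = m! / (n!(m-n)!).
m = 24, n = 4
Numerator: 24 * 23 * 22 * 21
Denominator: 4! = 24
C(24, 4) = 10626


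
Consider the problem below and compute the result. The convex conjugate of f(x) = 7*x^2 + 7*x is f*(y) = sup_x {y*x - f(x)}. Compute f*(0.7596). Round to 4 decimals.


f*(y) = sup_x {y*x - a*x^2 - b*x} = sup_x {(y-b)*x - a*x^2}
FOC: (y - b) - 2a*x = 0 => x* = (y - b)/(2a)
x* = (0.7596 - 7)/(2*7) = -0.4457
f*(0.7596) = (y-b)^2/(4a) = (0.7596 - 7)^2/(4*7)
= 38.9426/28 = 1.3908


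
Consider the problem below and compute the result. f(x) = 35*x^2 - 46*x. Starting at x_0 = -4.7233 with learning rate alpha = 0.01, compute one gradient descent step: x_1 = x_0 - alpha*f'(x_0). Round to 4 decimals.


We compute the gradient at x_0 and apply the update.
f'(x) = 70*x - 46
f'(-4.7233) = 70*-4.7233 - 46 = -376.631
x_1 = -4.7233 - 0.01*-376.631 = -0.957


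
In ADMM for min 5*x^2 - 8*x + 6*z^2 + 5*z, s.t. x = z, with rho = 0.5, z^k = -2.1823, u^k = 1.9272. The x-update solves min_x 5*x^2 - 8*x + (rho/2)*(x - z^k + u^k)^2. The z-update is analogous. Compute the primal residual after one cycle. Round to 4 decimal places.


ADMM iteration with rho = 0.5, z^k = -2.1823, u^k = 1.9272
Step 1: x-update.
Minimize 5*x^2 - 8*x + (0.5/2)*(x + 2.1823 + 1.9272)^2
FOC: (2*5 + 0.5)*x = 8 + 0.5*(-2.1823 - 1.9272)
x^{k+1} = 0.5662
Step 2: z-update.
Minimize 6*z^2 + 5*z + (0.5/2)*(0.5662 - z + 1.9272)^2
FOC: (2*6 + 0.5)*z = -5 + 0.5*(0.5662 + 1.9272)
z^{k+1} = -0.3003
Step 3: u-update.
u^{k+1} = 1.9272 + 0.5662 + 0.3003 = 2.7937
Step 4: Primal residual = |0.5662 + 0.3003| = 0.8665


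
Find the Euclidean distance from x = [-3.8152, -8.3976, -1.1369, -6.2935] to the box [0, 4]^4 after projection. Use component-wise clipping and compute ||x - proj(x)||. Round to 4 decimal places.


Project each component onto [0, 4].
clip(-3.8152) = 0.0, clip(-8.3976) = 0.0, clip(-1.1369) = 0.0, clip(-6.2935) = 0.0
Projection = [0.0, 0.0, 0.0, 0.0]
Squared diffs: [14.5558, 70.5197, 1.2925, 39.6081]
Distance = sqrt(125.9761) = 11.2239


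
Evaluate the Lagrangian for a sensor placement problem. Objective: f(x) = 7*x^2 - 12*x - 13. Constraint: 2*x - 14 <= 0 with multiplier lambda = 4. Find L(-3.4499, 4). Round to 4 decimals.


Step 1: Evaluate f(x).
f(-3.4499) = 7*(-3.4499)^2 - 12*(-3.4499) - 13 = 111.7115
Step 2: Evaluate g(x).
g(-3.4499) = 2*-3.4499 - 14 = -20.8998
Step 3: Compute Lagrangian.
L = 111.7115 + 4*-20.8998 = 28.1123


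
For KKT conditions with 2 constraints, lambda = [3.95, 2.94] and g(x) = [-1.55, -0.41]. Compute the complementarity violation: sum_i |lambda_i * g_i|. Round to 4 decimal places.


KKT complementary slackness check:
lambda_1 * g_1 = 3.95 * -1.55 = -6.1225
lambda_2 * g_2 = 2.94 * -0.41 = -1.2054
Total violation = 6.1225 + 1.2054 = 7.3279


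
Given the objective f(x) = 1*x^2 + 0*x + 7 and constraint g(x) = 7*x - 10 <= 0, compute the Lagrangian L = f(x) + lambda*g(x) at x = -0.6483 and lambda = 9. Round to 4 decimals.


Step 1: Evaluate f(x).
f(-0.6483) = 1*(-0.6483)^2 + 0*(-0.6483) + 7 = 7.4203
Step 2: Evaluate g(x).
g(-0.6483) = 7*-0.6483 - 10 = -14.5381
Step 3: Compute Lagrangian.
L = 7.4203 + 9*-14.5381 = -123.4226


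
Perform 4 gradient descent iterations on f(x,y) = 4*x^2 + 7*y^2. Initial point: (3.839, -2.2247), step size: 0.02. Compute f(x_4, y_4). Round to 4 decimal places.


Gradient descent on f(x,y) = 4*x^2 + 7*y^2.
Starting point: (3.839, -2.2247), alpha = 0.02
Step 1: grad_x = 2*4*3.839 = 30.712, grad_y = 2*7*-2.2247 = -31.1458
  x_1 = 3.839 - 0.02*30.712 = 3.2248
  y_1 = -2.2247 - 0.02*-31.1458 = -1.6018
Step 2: grad_x = 2*4*3.2248 = 25.7981, grad_y = 2*7*-1.6018 = -22.425
  x_2 = 3.2248 - 0.02*25.7981 = 2.7088
  y_2 = -1.6018 - 0.02*-22.425 = -1.1533
Step 3: grad_x = 2*4*2.7088 = 21.6704, grad_y = 2*7*-1.1533 = -16.146
  x_3 = 2.7088 - 0.02*21.6704 = 2.2754
  y_3 = -1.1533 - 0.02*-16.146 = -0.8304
Step 4: grad_x = 2*4*2.2754 = 18.2031, grad_y = 2*7*-0.8304 = -11.6251
  x_4 = 2.2754 - 0.02*18.2031 = 1.9113
  y_4 = -0.8304 - 0.02*-11.6251 = -0.5979
f(1.9113, -0.5979) = 4*1.9113^2 + 7*(-0.5979)^2 = 17.1148


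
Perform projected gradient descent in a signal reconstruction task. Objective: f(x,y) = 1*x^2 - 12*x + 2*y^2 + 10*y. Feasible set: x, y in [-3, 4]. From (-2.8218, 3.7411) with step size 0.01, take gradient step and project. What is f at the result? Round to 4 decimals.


Step 1: Compute gradient at (-2.8218, 3.7411).
grad_x = 2*1*-2.8218 - 12 = -17.6436
grad_y = 2*2*3.7411 + 10 = 24.9644
Step 2: Gradient step.
x_raw = -2.8218 - 0.01*-17.6436 = -2.6454
y_raw = 3.7411 - 0.01*24.9644 = 3.4915
Step 3: Project onto [-3, 4].
x_proj = clip(-2.6454) = -2.6454
y_proj = clip(3.4915) = 3.4915
Step 4: Evaluate f.
f(-2.6454, 3.4915) = 98.0374


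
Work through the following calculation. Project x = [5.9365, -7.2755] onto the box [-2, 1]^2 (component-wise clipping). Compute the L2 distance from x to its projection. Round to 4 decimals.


Project each component onto [-2, 1].
clip(5.9365) = 1.0, clip(-7.2755) = -2.0
Projection = [1.0, -2.0]
Squared diffs: [24.369, 27.8309]
Distance = sqrt(52.1999) = 7.225


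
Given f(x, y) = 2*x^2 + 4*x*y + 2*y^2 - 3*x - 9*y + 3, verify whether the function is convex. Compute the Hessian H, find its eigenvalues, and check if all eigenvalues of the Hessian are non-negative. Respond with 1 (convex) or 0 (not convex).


The Hessian of f(x,y) = 2*x^2 + 4*x*y + 2*y^2 - 3*x - 9*y + 3 is:
H = [[4, 4], [4, 4]]
Trace = 4 + 4 = 8
Determinant = 4*4 - (4)^2 = 0
Discriminant = (8)^2 - 4*0 = 64.0
Eigenvalues: lambda_1 = 0.0, lambda_2 = 8.0
The function is convex.

1


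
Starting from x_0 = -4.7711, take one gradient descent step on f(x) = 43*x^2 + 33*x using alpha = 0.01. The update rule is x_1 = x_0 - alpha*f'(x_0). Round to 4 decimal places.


We compute the gradient at x_0 and apply the update.
f'(x) = 86*x + 33
f'(-4.7711) = 86*-4.7711 + 33 = -377.3146
x_1 = -4.7711 - 0.01*-377.3146 = -0.998


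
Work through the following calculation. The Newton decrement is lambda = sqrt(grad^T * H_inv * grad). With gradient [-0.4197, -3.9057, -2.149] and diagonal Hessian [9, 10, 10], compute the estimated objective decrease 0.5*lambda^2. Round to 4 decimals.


Step 1: H is diagonal, so H^(-1) * g = [-0.0466, -0.3906, -0.2149].
Step 2: g^T H^(-1) g = sum_i g_i^2 / H_ii
  = (-0.4197)^2/9 + (-3.9057)^2/10 + (-2.149)^2/10
  = 0.0196 + 1.5254 + 0.4618 = 2.0068
Step 3: Objective decrease = 0.5 * g^T H^(-1) g = 1.0034


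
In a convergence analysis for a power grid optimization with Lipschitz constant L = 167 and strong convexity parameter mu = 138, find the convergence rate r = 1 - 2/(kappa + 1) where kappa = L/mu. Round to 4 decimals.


Step 1: Compute the condition number.
kappa = L/mu = 167/138 = 1.2101
Step 2: Compute the convergence rate.
r = 1 - 2/(kappa + 1) = 1 - 2*mu/(L + mu) = (L - mu)/(L + mu) = 29/305 = 0.0951


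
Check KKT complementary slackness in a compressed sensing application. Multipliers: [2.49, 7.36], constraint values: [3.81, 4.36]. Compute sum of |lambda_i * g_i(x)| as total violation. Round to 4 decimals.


KKT complementary slackness check:
lambda_1 * g_1 = 2.49 * 3.81 = 9.4869
lambda_2 * g_2 = 7.36 * 4.36 = 32.0896
Total violation = 9.4869 + 32.0896 = 41.5765


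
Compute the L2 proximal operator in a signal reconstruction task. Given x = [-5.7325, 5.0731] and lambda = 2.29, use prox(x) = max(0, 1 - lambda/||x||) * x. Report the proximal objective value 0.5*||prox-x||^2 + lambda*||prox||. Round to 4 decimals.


Step 1: Compute ||x||.
||x|| = 7.6549
Step 2: Compute scaling factor.
scale = max(0, 1 - 2.29/7.6549) = 0.7008
Step 3: prox(x) = [-4.0176, 3.5555]
||prox(x)|| = 5.3649
Step 4: Proximal objective.
0.5*||prox-x||^2 = 2.6221
lambda*||prox|| = 12.2856
Total = 14.9077


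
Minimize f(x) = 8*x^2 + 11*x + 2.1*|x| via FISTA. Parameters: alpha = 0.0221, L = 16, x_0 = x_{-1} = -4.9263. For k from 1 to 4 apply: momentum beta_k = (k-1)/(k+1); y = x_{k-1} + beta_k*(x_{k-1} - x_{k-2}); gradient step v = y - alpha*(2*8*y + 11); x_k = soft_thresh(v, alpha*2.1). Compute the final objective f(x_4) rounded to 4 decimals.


FISTA on f(x) = 8*x^2 + 11*x + 2.1*|x|
L = 16, alpha = 0.0221
Iteration 1: beta = 0.0, y = -4.9263 + 0.0*(-4.9263 + 4.9263) = -4.9263
  grad(y) = -67.8208, v = y - alpha*grad = -3.4275
  prox(v) = soft_thresh(-3.4275, 0.0464) = -3.3811
Iteration 2: beta = 0.3333, y = -3.3811 + 0.3333*(-3.3811 + 4.9263) = -2.866
  grad(y) = -34.8555, v = y - alpha*grad = -2.0957
  prox(v) = soft_thresh(-2.0957, 0.0464) = -2.0493
Iteration 3: beta = 0.5, y = -2.0493 + 0.5*(-2.0493 + 3.3811) = -1.3834
  grad(y) = -11.1336, v = y - alpha*grad = -1.1373
  prox(v) = soft_thresh(-1.1373, 0.0464) = -1.0909
Iteration 4: beta = 0.6, y = -1.0909 + 0.6*(-1.0909 + 2.0493) = -0.5159
  grad(y) = 2.7461, v = y - alpha*grad = -0.5766
  prox(v) = soft_thresh(-0.5766, 0.0464) = -0.5301
f(x_4) = 8*(-0.5301)^2 + 11*(-0.5301) + 2.1*|-0.5301| = -2.4699


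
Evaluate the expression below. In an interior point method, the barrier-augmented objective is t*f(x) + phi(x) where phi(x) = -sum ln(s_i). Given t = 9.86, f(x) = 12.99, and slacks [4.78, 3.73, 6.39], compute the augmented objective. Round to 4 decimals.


Step 1: Compute log-barrier.
ln values: [1.5644, 1.3164, 1.8547]
phi = -(1.5644 + 1.3164 + 1.8547) = -4.7356
Step 2: Compute augmented objective.
t*f(x) = 9.86*12.99 = 128.0814
Total = 128.0814 - 4.7356 = 123.3458


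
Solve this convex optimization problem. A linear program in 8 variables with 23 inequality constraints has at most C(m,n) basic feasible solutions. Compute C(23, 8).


Each vertex corresponds to some choice of n active constraints out of m, so the number of vertices is at most C(m, n) = m! / (n!(m-n)!).
m = 23, n = 8
Numerator: 23 * 22 * 21 * 20 * 19 * 18 * 17 * 16
Denominator: 8! = 40320
C(23, 8) = 490314


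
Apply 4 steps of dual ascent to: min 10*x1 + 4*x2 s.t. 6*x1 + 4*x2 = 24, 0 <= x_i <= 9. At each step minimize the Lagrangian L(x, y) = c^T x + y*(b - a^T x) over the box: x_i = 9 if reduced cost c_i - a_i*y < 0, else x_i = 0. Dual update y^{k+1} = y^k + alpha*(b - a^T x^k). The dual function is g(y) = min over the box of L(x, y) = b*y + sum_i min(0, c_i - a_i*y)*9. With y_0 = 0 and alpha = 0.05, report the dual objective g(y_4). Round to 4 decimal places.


Dual ascent for LP: min 10*x1 + 4*x2, 6*x1 + 4*x2 = 24, 0 <= x_i <= 9
Step 1: y^k = 0.0, reduced costs: (10.0, 4.0)
  x^k = (0.0, 0.0), subgradient = b - a^T x = 24.0
  y^{k+1} = 0.0 + 0.05*24.0 = 1.2
Step 2: y^k = 1.2, reduced costs: (2.8, -0.8)
  x^k = (0.0, 9.0), subgradient = b - a^T x = -12.0
  y^{k+1} = 1.2 + 0.05*-12.0 = 0.6
Step 3: y^k = 0.6, reduced costs: (6.4, 1.6)
  x^k = (0.0, 0.0), subgradient = b - a^T x = 24.0
  y^{k+1} = 0.6 + 0.05*24.0 = 1.8
Step 4: y^k = 1.8, reduced costs: (-0.8, -3.2)
  x^k = (9.0, 9.0), subgradient = b - a^T x = -66.0
  y^{k+1} = 1.8 + 0.05*-66.0 = -1.5
Dual objective at y_4 = -1.5: reduced costs (19.0, 10.0), box minimizer x = (0.0, 0.0)
g(y_4) = b*y + (c1 - a1*y)*x1 + (c2 - a2*y)*x2 = 24*(-1.5) + 19.0*0.0 + 10.0*0.0 = -36.0 + 0.0 + 0.0 = -36.0


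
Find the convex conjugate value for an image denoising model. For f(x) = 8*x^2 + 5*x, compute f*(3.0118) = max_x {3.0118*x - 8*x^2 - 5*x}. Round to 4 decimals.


f*(y) = sup_x {y*x - a*x^2 - b*x} = sup_x {(y-b)*x - a*x^2}
FOC: (y - b) - 2a*x = 0 => x* = (y - b)/(2a)
x* = (3.0118 - 5)/(2*8) = -0.1243
f*(3.0118) = (y-b)^2/(4a) = (3.0118 - 5)^2/(4*8)
= 3.9529/32 = 0.1235


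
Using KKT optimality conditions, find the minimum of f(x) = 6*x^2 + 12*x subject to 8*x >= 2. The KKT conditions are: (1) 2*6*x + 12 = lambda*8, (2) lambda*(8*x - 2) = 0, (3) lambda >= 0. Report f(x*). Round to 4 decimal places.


Step 1: Try lambda = 0 (constraint inactive).
x_unc = -12/(2*6) = -1.0
Check: 8*-1.0 = -8.0 < 2 -- violated!
Step 2: Constraint must be active: 8*x = 2
x* = 2/8 = 0.25
lambda = (2*6*0.25 + 12)/8 = 1.875
Step 3: Compute optimal value.
f(x*) = 6*0.25^2 + 12*0.25 = 3.375


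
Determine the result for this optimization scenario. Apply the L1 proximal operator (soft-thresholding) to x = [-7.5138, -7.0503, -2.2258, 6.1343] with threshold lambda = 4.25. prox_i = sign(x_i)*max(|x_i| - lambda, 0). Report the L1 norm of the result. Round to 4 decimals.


Soft-thresholding with lambda = 4.25:
prox(-7.5138) = sign(-7.5138)*max(|-7.5138| - 4.25, 0) = -3.2638
prox(-7.0503) = sign(-7.0503)*max(|-7.0503| - 4.25, 0) = -2.8003
prox(-2.2258) = sign(-2.2258)*max(|-2.2258| - 4.25, 0) = 0.0
prox(6.1343) = sign(6.1343)*max(|6.1343| - 4.25, 0) = 1.8843
prox(x) = [-3.2638, -2.8003, 0.0, 1.8843]
||prox(x)||_1 = 3.2638 + 2.8003 + 0.0 + 1.8843 = 7.9484


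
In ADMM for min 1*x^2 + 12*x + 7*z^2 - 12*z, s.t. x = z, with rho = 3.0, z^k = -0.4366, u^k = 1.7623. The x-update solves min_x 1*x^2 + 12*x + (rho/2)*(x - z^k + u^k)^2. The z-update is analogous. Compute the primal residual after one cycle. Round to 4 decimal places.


ADMM iteration with rho = 3.0, z^k = -0.4366, u^k = 1.7623
Step 1: x-update.
Minimize 1*x^2 + 12*x + (3.0/2)*(x + 0.4366 + 1.7623)^2
FOC: (2*1 + 3.0)*x = -12 + 3.0*(-0.4366 - 1.7623)
x^{k+1} = -3.7193
Step 2: z-update.
Minimize 7*z^2 - 12*z + (3.0/2)*(-3.7193 - z + 1.7623)^2
FOC: (2*7 + 3.0)*z = 12 + 3.0*(-3.7193 + 1.7623)
z^{k+1} = 0.3605
Step 3: u-update.
u^{k+1} = 1.7623 - 3.7193 - 0.3605 = -2.3176
Step 4: Primal residual = |-3.7193 - 0.3605| = 4.0799


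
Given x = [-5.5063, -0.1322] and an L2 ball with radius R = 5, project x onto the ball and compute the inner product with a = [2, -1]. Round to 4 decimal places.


Step 1: Compute ||x|| (intermediates to 6 decimals).
||x|| = sqrt((-5.5063)^2 + (-0.1322)^2) = 5.507887
Step 2: Project.
Since ||x|| > R, scale = R/||x|| = 5/5.507887 = 0.907789, proj(x) = scale * x
proj(x) = [-4.998559, -0.12001]
Step 3: Dot product.
a^T * proj(x) = 2*(-4.998559) - 1*(-0.12001) = -9.8771


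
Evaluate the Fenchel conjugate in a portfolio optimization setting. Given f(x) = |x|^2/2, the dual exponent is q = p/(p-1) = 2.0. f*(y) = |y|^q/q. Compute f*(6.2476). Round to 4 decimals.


The conjugate exponent q satisfies 1/p + 1/q = 1.
p = 2, so q = 2/(2 - 1) = 2.0
|y|^q = 6.2476^2.0 = 39.0325
f*(6.2476) = 39.0325 / 2.0 = 19.5163


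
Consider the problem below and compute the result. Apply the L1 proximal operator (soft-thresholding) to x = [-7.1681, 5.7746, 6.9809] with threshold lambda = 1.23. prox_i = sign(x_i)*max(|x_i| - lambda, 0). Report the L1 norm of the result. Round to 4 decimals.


Soft-thresholding with lambda = 1.23:
prox(-7.1681) = sign(-7.1681)*max(|-7.1681| - 1.23, 0) = -5.9381
prox(5.7746) = sign(5.7746)*max(|5.7746| - 1.23, 0) = 4.5446
prox(6.9809) = sign(6.9809)*max(|6.9809| - 1.23, 0) = 5.7509
prox(x) = [-5.9381, 4.5446, 5.7509]
||prox(x)||_1 = 5.9381 + 4.5446 + 5.7509 = 16.2336


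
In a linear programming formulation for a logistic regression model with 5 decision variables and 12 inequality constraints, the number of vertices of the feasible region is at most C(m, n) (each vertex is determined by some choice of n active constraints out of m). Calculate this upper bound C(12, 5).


Each vertex corresponds to some choice of n active constraints out of m, so the number of vertices is at most C(m, n) = m! / (n!(m-n)!).
m = 12, n = 5
Numerator: 12 * 11 * 10 * 9 * 8
Denominator: 5! = 120
C(12, 5) = 792


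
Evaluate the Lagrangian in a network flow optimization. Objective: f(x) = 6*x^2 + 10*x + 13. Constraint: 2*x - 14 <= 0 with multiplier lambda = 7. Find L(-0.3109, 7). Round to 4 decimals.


Step 1: Evaluate f(x).
f(-0.3109) = 6*(-0.3109)^2 + 10*(-0.3109) + 13 = 10.471
Step 2: Evaluate g(x).
g(-0.3109) = 2*-0.3109 - 14 = -14.6218
Step 3: Compute Lagrangian.
L = 10.471 + 7*-14.6218 = -91.8816


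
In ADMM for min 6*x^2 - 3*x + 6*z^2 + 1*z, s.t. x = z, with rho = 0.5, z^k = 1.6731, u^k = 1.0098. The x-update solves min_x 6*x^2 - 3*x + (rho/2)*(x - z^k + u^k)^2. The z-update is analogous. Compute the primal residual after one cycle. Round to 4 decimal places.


ADMM iteration with rho = 0.5, z^k = 1.6731, u^k = 1.0098
Step 1: x-update.
Minimize 6*x^2 - 3*x + (0.5/2)*(x - 1.6731 + 1.0098)^2
FOC: (2*6 + 0.5)*x = 3 + 0.5*(1.6731 - 1.0098)
x^{k+1} = 0.2665
Step 2: z-update.
Minimize 6*z^2 + 1*z + (0.5/2)*(0.2665 - z + 1.0098)^2
FOC: (2*6 + 0.5)*z = -1 + 0.5*(0.2665 + 1.0098)
z^{k+1} = -0.0289
Step 3: u-update.
u^{k+1} = 1.0098 + 0.2665 + 0.0289 = 1.3053
Step 4: Primal residual = |0.2665 + 0.0289| = 0.2955


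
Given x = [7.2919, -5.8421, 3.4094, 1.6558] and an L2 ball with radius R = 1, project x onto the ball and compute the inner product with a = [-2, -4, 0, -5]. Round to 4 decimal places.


Step 1: Compute ||x|| (intermediates to 6 decimals).
||x|| = sqrt(7.2919^2 + (-5.8421)^2 + 3.4094^2 + 1.6558^2) = 10.083036
Step 2: Project.
Since ||x|| > R, scale = R/||x|| = 1/10.083036 = 0.099176, proj(x) = scale * x
proj(x) = [0.723181, -0.579396, 0.338131, 0.164216]
Step 3: Dot product.
a^T * proj(x) = -2*0.723181 - 4*(-0.579396) + 0*0.338131 - 5*0.164216 = 0.0501


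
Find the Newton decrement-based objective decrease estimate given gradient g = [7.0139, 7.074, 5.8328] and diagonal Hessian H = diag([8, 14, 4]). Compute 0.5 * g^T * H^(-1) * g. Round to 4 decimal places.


Step 1: H is diagonal, so H^(-1) * g = [0.8767, 0.5053, 1.4582].
Step 2: g^T H^(-1) g = sum_i g_i^2 / H_ii
  = (7.0139)^2/8 + (7.074)^2/14 + (5.8328)^2/4
  = 6.1493 + 3.5744 + 8.5054 = 18.2291
Step 3: Objective decrease = 0.5 * g^T H^(-1) g = 9.1146


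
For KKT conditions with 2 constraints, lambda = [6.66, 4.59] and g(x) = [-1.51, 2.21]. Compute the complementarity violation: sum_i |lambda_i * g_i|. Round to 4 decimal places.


KKT complementary slackness check:
lambda_1 * g_1 = 6.66 * -1.51 = -10.0566
lambda_2 * g_2 = 4.59 * 2.21 = 10.1439
Total violation = 10.0566 + 10.1439 = 20.2005


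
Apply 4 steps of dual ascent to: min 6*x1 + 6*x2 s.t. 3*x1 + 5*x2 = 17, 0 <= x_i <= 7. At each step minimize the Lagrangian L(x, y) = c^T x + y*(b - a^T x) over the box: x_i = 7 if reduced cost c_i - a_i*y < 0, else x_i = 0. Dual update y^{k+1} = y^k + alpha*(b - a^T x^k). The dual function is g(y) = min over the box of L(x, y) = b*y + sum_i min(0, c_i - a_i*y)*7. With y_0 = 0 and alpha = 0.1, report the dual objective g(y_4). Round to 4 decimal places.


Dual ascent for LP: min 6*x1 + 6*x2, 3*x1 + 5*x2 = 17, 0 <= x_i <= 7
Step 1: y^k = 0.0, reduced costs: (6.0, 6.0)
  x^k = (0.0, 0.0), subgradient = b - a^T x = 17.0
  y^{k+1} = 0.0 + 0.1*17.0 = 1.7
Step 2: y^k = 1.7, reduced costs: (0.9, -2.5)
  x^k = (0.0, 7.0), subgradient = b - a^T x = -18.0
  y^{k+1} = 1.7 + 0.1*-18.0 = -0.1
Step 3: y^k = -0.1, reduced costs: (6.3, 6.5)
  x^k = (0.0, 0.0), subgradient = b - a^T x = 17.0
  y^{k+1} = -0.1 + 0.1*17.0 = 1.6
Step 4: y^k = 1.6, reduced costs: (1.2, -2.0)
  x^k = (0.0, 7.0), subgradient = b - a^T x = -18.0
  y^{k+1} = 1.6 + 0.1*-18.0 = -0.2
Dual objective at y_4 = -0.2: reduced costs (6.6, 7.0), box minimizer x = (0.0, 0.0)
g(y_4) = b*y + (c1 - a1*y)*x1 + (c2 - a2*y)*x2 = 17*(-0.2) + 6.6*0.0 + 7.0*0.0 = -3.4 + 0.0 + 0.0 = -3.4


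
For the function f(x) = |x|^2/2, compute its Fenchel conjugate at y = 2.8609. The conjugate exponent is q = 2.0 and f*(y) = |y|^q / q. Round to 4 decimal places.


The conjugate exponent q satisfies 1/p + 1/q = 1.
p = 2, so q = 2/(2 - 1) = 2.0
|y|^q = 2.8609^2.0 = 8.1847
f*(2.8609) = 8.1847 / 2.0 = 4.0924


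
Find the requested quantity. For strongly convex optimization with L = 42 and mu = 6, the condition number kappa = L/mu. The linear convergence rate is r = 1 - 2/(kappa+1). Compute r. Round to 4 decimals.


Step 1: Compute the condition number.
kappa = L/mu = 42/6 = 7.0
Step 2: Compute the convergence rate.
r = 1 - 2/(kappa + 1) = 1 - 2*mu/(L + mu) = (L - mu)/(L + mu) = 36/48 = 0.75


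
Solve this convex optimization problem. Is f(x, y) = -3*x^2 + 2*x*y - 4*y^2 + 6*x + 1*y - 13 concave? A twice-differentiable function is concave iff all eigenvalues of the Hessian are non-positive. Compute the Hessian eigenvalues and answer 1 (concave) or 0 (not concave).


The Hessian of f(x,y) = -3*x^2 + 2*x*y - 4*y^2 + 6*x + 1*y - 13 is:
H = [[-6, 2], [2, -8]]
Trace = -6 - 8 = -14
Determinant = -6*-8 - (2)^2 = 44
Discriminant = (-14)^2 - 4*44 = 20.0
Eigenvalues: lambda_1 = -9.2361, lambda_2 = -4.7639
The function is concave.

1


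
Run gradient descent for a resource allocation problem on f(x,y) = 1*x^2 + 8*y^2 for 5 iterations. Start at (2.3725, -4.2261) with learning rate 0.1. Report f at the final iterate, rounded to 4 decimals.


Gradient descent on f(x,y) = 1*x^2 + 8*y^2.
Starting point: (2.3725, -4.2261), alpha = 0.1
Step 1: grad_x = 2*1*2.3725 = 4.745, grad_y = 2*8*-4.2261 = -67.6176
  x_1 = 2.3725 - 0.1*4.745 = 1.898
  y_1 = -4.2261 - 0.1*-67.6176 = 2.5357
Step 2: grad_x = 2*1*1.898 = 3.796, grad_y = 2*8*2.5357 = 40.5706
  x_2 = 1.898 - 0.1*3.796 = 1.5184
  y_2 = 2.5357 - 0.1*40.5706 = -1.5214
Step 3: grad_x = 2*1*1.5184 = 3.0368, grad_y = 2*8*-1.5214 = -24.3423
  x_3 = 1.5184 - 0.1*3.0368 = 1.2147
  y_3 = -1.5214 - 0.1*-24.3423 = 0.9128
Step 4: grad_x = 2*1*1.2147 = 2.4294, grad_y = 2*8*0.9128 = 14.6054
  x_4 = 1.2147 - 0.1*2.4294 = 0.9718
  y_4 = 0.9128 - 0.1*14.6054 = -0.5477
Step 5: grad_x = 2*1*0.9718 = 1.9436, grad_y = 2*8*-0.5477 = -8.7632
  x_5 = 0.9718 - 0.1*1.9436 = 0.7774
  y_5 = -0.5477 - 0.1*-8.7632 = 0.3286
f(0.7774, 0.3286) = 1*0.7774^2 + 8*0.3286^2 = 1.4683


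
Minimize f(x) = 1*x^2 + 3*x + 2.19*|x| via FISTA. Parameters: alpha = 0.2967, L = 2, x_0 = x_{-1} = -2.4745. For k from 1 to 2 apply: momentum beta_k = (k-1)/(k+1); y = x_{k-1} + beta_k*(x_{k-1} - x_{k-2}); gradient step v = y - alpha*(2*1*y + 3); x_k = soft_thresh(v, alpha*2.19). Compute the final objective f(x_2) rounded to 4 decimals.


FISTA on f(x) = 1*x^2 + 3*x + 2.19*|x|
L = 2, alpha = 0.2967
Iteration 1: beta = 0.0, y = -2.4745 + 0.0*(-2.4745 + 2.4745) = -2.4745
  grad(y) = -1.949, v = y - alpha*grad = -1.8962
  prox(v) = soft_thresh(-1.8962, 0.6498) = -1.2465
Iteration 2: beta = 0.3333, y = -1.2465 + 0.3333*(-1.2465 + 2.4745) = -0.8371
  grad(y) = 1.3258, v = y - alpha*grad = -1.2305
  prox(v) = soft_thresh(-1.2305, 0.6498) = -0.5807
f(x_2) = 1*(-0.5807)^2 + 3*(-0.5807) + 2.19*|-0.5807| = -0.1332


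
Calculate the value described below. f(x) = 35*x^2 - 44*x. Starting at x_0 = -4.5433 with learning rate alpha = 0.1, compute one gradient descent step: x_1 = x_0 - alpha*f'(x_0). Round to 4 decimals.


We compute the gradient at x_0 and apply the update.
f'(x) = 70*x - 44
f'(-4.5433) = 70*-4.5433 - 44 = -362.031
x_1 = -4.5433 - 0.1*-362.031 = 31.6598


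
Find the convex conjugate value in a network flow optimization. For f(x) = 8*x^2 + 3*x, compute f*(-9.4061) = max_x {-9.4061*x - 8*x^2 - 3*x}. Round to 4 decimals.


f*(y) = sup_x {y*x - a*x^2 - b*x} = sup_x {(y-b)*x - a*x^2}
FOC: (y - b) - 2a*x = 0 => x* = (y - b)/(2a)
x* = (-9.4061 - 3)/(2*8) = -0.7754
f*(-9.4061) = (y-b)^2/(4a) = (-9.4061 - 3)^2/(4*8)
= 153.9113/32 = 4.8097


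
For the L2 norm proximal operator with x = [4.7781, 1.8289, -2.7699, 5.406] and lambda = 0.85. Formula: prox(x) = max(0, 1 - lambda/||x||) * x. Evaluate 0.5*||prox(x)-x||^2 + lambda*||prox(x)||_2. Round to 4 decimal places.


Step 1: Compute ||x||.
||x|| = 7.9418
Step 2: Compute scaling factor.
scale = max(0, 1 - 0.85/7.9418) = 0.893
Step 3: prox(x) = [4.2667, 1.6332, -2.4734, 4.8274]
||prox(x)|| = 7.0918
Step 4: Proximal objective.
0.5*||prox-x||^2 = 0.3613
lambda*||prox|| = 6.028
Total = 6.3893


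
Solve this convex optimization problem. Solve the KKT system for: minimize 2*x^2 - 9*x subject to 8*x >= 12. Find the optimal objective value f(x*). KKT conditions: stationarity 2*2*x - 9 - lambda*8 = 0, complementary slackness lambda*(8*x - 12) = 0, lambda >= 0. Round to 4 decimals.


Step 1: Try lambda = 0 (constraint inactive).
Stationarity: 2*2*x - 9 = 0
x* = 9/(2*2) = 2.25
Check constraint: 8*2.25 = 18.0 >= 12 -- satisfied.
Step 2: Compute optimal value.
f(x*) = 2*2.25^2 - 9*2.25 = -10.125


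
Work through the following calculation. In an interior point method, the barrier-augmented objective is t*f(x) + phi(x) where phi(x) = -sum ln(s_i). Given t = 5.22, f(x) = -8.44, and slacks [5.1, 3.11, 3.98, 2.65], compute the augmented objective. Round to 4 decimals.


Step 1: Compute log-barrier.
ln values: [1.6292, 1.1346, 1.3813, 0.9746]
phi = -(1.6292 + 1.1346 + 1.3813 + 0.9746) = -5.1197
Step 2: Compute augmented objective.
t*f(x) = 5.22*-8.44 = -44.0568
Total = -44.0568 - 5.1197 = -49.1765


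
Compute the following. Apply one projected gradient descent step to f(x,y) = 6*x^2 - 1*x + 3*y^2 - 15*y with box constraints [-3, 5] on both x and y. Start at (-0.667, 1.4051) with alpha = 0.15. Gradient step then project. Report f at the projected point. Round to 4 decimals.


Step 1: Compute gradient at (-0.667, 1.4051).
grad_x = 2*6*-0.667 - 1 = -9.004
grad_y = 2*3*1.4051 - 15 = -6.5694
Step 2: Gradient step.
x_raw = -0.667 - 0.15*-9.004 = 0.6836
y_raw = 1.4051 - 0.15*-6.5694 = 2.3905
Step 3: Project onto [-3, 5].
x_proj = clip(0.6836) = 0.6836
y_proj = clip(2.3905) = 2.3905
Step 4: Evaluate f.
f(0.6836, 2.3905) = -16.5938


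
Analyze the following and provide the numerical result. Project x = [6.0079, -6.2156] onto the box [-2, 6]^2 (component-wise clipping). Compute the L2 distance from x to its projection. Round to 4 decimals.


Project each component onto [-2, 6].
clip(6.0079) = 6.0, clip(-6.2156) = -2.0
Projection = [6.0, -2.0]
Squared diffs: [0.0001, 17.7713]
Distance = sqrt(17.7714) = 4.2156


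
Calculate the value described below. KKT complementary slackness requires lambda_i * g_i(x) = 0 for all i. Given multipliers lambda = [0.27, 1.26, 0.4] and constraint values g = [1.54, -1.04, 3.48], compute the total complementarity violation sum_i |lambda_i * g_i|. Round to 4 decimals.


KKT complementary slackness check:
lambda_1 * g_1 = 0.27 * 1.54 = 0.4158
lambda_2 * g_2 = 1.26 * -1.04 = -1.3104
lambda_3 * g_3 = 0.4 * 3.48 = 1.392
Total violation = 0.4158 + 1.3104 + 1.392 = 3.1182


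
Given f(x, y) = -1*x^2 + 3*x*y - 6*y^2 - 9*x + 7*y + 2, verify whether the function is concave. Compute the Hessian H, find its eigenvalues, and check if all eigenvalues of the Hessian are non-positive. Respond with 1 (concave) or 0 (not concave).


The Hessian of f(x,y) = -1*x^2 + 3*x*y - 6*y^2 - 9*x + 7*y + 2 is:
H = [[-2, 3], [3, -12]]
Trace = -2 - 12 = -14
Determinant = -2*-12 - (3)^2 = 15
Discriminant = (-14)^2 - 4*15 = 136.0
Eigenvalues: lambda_1 = -12.831, lambda_2 = -1.169
The function is concave.

1


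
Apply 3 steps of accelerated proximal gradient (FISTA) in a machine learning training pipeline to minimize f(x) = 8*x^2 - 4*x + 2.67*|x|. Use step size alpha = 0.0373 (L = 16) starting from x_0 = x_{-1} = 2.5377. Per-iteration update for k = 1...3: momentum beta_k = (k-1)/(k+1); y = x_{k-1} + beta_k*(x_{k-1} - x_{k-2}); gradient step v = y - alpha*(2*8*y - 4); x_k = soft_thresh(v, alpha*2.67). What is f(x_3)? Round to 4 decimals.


FISTA on f(x) = 8*x^2 - 4*x + 2.67*|x|
L = 16, alpha = 0.0373
Iteration 1: beta = 0.0, y = 2.5377 + 0.0*(2.5377 - 2.5377) = 2.5377
  grad(y) = 36.6032, v = y - alpha*grad = 1.1724
  prox(v) = soft_thresh(1.1724, 0.0996) = 1.0728
Iteration 2: beta = 0.3333, y = 1.0728 + 0.3333*(1.0728 - 2.5377) = 0.5845
  grad(y) = 5.3522, v = y - alpha*grad = 0.3849
  prox(v) = soft_thresh(0.3849, 0.0996) = 0.2853
Iteration 3: beta = 0.5, y = 0.2853 + 0.5*(0.2853 - 1.0728) = -0.1085
  grad(y) = -5.7356, v = y - alpha*grad = 0.1055
  prox(v) = soft_thresh(0.1055, 0.0996) = 0.0059
f(x_3) = 8*0.0059^2 - 4*0.0059 + 2.67*|0.0059| = -0.0075


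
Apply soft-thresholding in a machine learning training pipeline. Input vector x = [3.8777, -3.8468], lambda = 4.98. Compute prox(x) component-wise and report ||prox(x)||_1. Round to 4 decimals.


Soft-thresholding with lambda = 4.98:
prox(3.8777) = sign(3.8777)*max(|3.8777| - 4.98, 0) = 0.0
prox(-3.8468) = sign(-3.8468)*max(|-3.8468| - 4.98, 0) = 0.0
prox(x) = [0.0, 0.0]
||prox(x)||_1 = 0.0 + 0.0 = 0.0


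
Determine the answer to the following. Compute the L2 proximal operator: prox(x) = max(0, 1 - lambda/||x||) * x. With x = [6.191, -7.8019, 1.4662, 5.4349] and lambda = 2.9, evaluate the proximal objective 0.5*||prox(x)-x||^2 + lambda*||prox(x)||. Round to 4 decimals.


Step 1: Compute ||x||.
||x|| = 11.4405
Step 2: Compute scaling factor.
scale = max(0, 1 - 2.9/11.4405) = 0.7465
Step 3: prox(x) = [4.6217, -5.8242, 1.0945, 4.0572]
||prox(x)|| = 8.5405
Step 4: Proximal objective.
0.5*||prox-x||^2 = 4.205
lambda*||prox|| = 24.7675
Total = 28.9726


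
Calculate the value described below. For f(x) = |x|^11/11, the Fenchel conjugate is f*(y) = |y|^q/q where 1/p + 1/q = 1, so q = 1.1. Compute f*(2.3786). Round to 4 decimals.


The conjugate exponent q satisfies 1/p + 1/q = 1.
p = 11, so q = 11/(11 - 1) = 1.1
|y|^q = 2.3786^1.1 = 2.5939
f*(2.3786) = 2.5939 / 1.1 = 2.3581


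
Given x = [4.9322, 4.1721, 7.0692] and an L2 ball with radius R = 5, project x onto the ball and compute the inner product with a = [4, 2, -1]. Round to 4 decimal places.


Step 1: Compute ||x|| (intermediates to 6 decimals).
||x|| = sqrt(4.9322^2 + 4.1721^2 + 7.0692^2) = 9.576357
Step 2: Project.
Since ||x|| > R, scale = R/||x|| = 5/9.576357 = 0.522119, proj(x) = scale * x
proj(x) = [2.575195, 2.178333, 3.690964]
Step 3: Dot product.
a^T * proj(x) = 4*2.575195 + 2*2.178333 - 1*3.690964 = 10.9665


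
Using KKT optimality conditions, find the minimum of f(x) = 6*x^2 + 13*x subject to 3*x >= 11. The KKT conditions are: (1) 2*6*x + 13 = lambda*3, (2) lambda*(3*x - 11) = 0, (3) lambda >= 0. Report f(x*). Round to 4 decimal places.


Step 1: Try lambda = 0 (constraint inactive).
x_unc = -13/(2*6) = -1.0833
Check: 3*-1.0833 = -3.2499 < 11 -- violated!
Step 2: Constraint must be active: 3*x = 11
x* = 11/3 = 3.6667 (rounded; the exact value 11/3 is used below)
lambda = (2*6*(11/3) + 13)/3 = 19.0
Step 3: Compute optimal value.
f(x*) = 6*(11/3)^2 + 13*(11/3) = 128.3333


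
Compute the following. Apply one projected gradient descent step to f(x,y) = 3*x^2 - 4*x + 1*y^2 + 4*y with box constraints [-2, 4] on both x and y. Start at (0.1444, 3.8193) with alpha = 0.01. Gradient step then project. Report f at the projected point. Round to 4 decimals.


Step 1: Compute gradient at (0.1444, 3.8193).
grad_x = 2*3*0.1444 - 4 = -3.1336
grad_y = 2*1*3.8193 + 4 = 11.6386
Step 2: Gradient step.
x_raw = 0.1444 - 0.01*-3.1336 = 0.1757
y_raw = 3.8193 - 0.01*11.6386 = 3.7029
Step 3: Project onto [-2, 4].
x_proj = clip(0.1757) = 0.1757
y_proj = clip(3.7029) = 3.7029
Step 4: Evaluate f.
f(0.1757, 3.7029) = 27.9129


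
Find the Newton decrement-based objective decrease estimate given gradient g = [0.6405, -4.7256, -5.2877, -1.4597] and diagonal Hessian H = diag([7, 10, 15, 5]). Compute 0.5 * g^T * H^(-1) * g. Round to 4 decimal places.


Step 1: H is diagonal, so H^(-1) * g = [0.0915, -0.4726, -0.3525, -0.2919].
Step 2: g^T H^(-1) g = sum_i g_i^2 / H_ii
  = (0.6405)^2/7 + (-4.7256)^2/10 + (-5.2877)^2/15 + (-1.4597)^2/5
  = 0.0586 + 2.2331 + 1.864 + 0.4261 = 4.5819
Step 3: Objective decrease = 0.5 * g^T H^(-1) g = 2.2909


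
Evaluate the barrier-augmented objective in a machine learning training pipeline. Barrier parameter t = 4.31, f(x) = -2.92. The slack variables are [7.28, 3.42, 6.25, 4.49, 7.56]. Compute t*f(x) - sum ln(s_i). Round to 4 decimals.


Step 1: Compute log-barrier.
ln values: [1.9851, 1.2296, 1.8326, 1.5019, 2.0229]
phi = -(1.9851 + 1.2296 + 1.8326 + 1.5019 + 2.0229) = -8.5721
Step 2: Compute augmented objective.
t*f(x) = 4.31*-2.92 = -12.5852
Total = -12.5852 - 8.5721 = -21.1573


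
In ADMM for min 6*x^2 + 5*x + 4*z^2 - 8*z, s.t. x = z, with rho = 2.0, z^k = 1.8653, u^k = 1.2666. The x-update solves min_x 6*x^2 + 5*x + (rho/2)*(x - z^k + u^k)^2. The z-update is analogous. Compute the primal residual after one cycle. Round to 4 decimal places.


ADMM iteration with rho = 2.0, z^k = 1.8653, u^k = 1.2666
Step 1: x-update.
Minimize 6*x^2 + 5*x + (2.0/2)*(x - 1.8653 + 1.2666)^2
FOC: (2*6 + 2.0)*x = -5 + 2.0*(1.8653 - 1.2666)
x^{k+1} = -0.2716
Step 2: z-update.
Minimize 4*z^2 - 8*z + (2.0/2)*(-0.2716 - z + 1.2666)^2
FOC: (2*4 + 2.0)*z = 8 + 2.0*(-0.2716 + 1.2666)
z^{k+1} = 0.999
Step 3: u-update.
u^{k+1} = 1.2666 - 0.2716 - 0.999 = -0.004
Step 4: Primal residual = |-0.2716 - 0.999| = 1.2706


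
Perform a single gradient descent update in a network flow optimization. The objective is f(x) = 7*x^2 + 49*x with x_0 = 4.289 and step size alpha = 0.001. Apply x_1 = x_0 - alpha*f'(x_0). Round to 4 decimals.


We compute the gradient at x_0 and apply the update.
f'(x) = 14*x + 49
f'(4.289) = 14*4.289 + 49 = 109.046
x_1 = 4.289 - 0.001*109.046 = 4.18


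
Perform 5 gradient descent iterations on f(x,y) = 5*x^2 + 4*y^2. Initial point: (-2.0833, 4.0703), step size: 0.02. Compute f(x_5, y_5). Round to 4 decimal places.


Gradient descent on f(x,y) = 5*x^2 + 4*y^2.
Starting point: (-2.0833, 4.0703), alpha = 0.02
Step 1: grad_x = 2*5*-2.0833 = -20.833, grad_y = 2*4*4.0703 = 32.5624
  x_1 = -2.0833 - 0.02*-20.833 = -1.6666
  y_1 = 4.0703 - 0.02*32.5624 = 3.4191
Step 2: grad_x = 2*5*-1.6666 = -16.6664, grad_y = 2*4*3.4191 = 27.3524
  x_2 = -1.6666 - 0.02*-16.6664 = -1.3333
  y_2 = 3.4191 - 0.02*27.3524 = 2.872
Step 3: grad_x = 2*5*-1.3333 = -13.3331, grad_y = 2*4*2.872 = 22.976
  x_3 = -1.3333 - 0.02*-13.3331 = -1.0666
  y_3 = 2.872 - 0.02*22.976 = 2.4125
Step 4: grad_x = 2*5*-1.0666 = -10.6665, grad_y = 2*4*2.4125 = 19.2999
  x_4 = -1.0666 - 0.02*-10.6665 = -0.8533
  y_4 = 2.4125 - 0.02*19.2999 = 2.0265
Step 5: grad_x = 2*5*-0.8533 = -8.5332, grad_y = 2*4*2.0265 = 16.2119
  x_5 = -0.8533 - 0.02*-8.5332 = -0.6827
  y_5 = 2.0265 - 0.02*16.2119 = 1.7022
f(-0.6827, 1.7022) = 5*(-0.6827)^2 + 4*1.7022^2 = 13.9207


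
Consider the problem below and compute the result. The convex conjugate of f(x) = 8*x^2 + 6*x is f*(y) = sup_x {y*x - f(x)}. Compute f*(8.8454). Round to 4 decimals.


f*(y) = sup_x {y*x - a*x^2 - b*x} = sup_x {(y-b)*x - a*x^2}
FOC: (y - b) - 2a*x = 0 => x* = (y - b)/(2a)
x* = (8.8454 - 6)/(2*8) = 0.1778
f*(8.8454) = (y-b)^2/(4a) = (8.8454 - 6)^2/(4*8)
= 8.0963/32 = 0.253


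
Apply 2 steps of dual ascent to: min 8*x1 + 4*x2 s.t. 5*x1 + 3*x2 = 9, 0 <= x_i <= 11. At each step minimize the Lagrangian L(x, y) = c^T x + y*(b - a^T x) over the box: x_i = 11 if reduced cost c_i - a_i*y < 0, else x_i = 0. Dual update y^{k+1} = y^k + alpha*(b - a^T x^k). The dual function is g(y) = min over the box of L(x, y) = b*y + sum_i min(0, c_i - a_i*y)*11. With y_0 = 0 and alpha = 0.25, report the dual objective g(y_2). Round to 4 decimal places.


Dual ascent for LP: min 8*x1 + 4*x2, 5*x1 + 3*x2 = 9, 0 <= x_i <= 11
Step 1: y^k = 0.0, reduced costs: (8.0, 4.0)
  x^k = (0.0, 0.0), subgradient = b - a^T x = 9.0
  y^{k+1} = 0.0 + 0.25*9.0 = 2.25
Step 2: y^k = 2.25, reduced costs: (-3.25, -2.75)
  x^k = (11.0, 11.0), subgradient = b - a^T x = -79.0
  y^{k+1} = 2.25 + 0.25*-79.0 = -17.5
Dual objective at y_2 = -17.5: reduced costs (95.5, 56.5), box minimizer x = (0.0, 0.0)
g(y_2) = b*y + (c1 - a1*y)*x1 + (c2 - a2*y)*x2 = 9*(-17.5) + 95.5*0.0 + 56.5*0.0 = -157.5 + 0.0 + 0.0 = -157.5


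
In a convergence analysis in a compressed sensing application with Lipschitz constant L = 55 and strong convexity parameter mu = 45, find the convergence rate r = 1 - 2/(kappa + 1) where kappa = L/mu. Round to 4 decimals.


Step 1: Compute the condition number.
kappa = L/mu = 55/45 = 1.2222
Step 2: Compute the convergence rate.
r = 1 - 2/(kappa + 1) = 1 - 2*mu/(L + mu) = (L - mu)/(L + mu) = 10/100 = 0.1


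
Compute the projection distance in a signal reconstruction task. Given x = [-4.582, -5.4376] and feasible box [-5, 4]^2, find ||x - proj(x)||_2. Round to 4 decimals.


Project each component onto [-5, 4].
clip(-4.582) = -4.582, clip(-5.4376) = -5.0
Projection = [-4.582, -5.0]
Squared diffs: [0.0, 0.1915]
Distance = sqrt(0.1915) = 0.4376


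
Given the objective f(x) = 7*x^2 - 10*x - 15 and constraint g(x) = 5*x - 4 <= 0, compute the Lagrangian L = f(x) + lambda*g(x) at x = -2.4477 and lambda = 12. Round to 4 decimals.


Step 1: Evaluate f(x).
f(-2.4477) = 7*(-2.4477)^2 - 10*(-2.4477) - 15 = 51.4156
Step 2: Evaluate g(x).
g(-2.4477) = 5*-2.4477 - 4 = -16.2385
Step 3: Compute Lagrangian.
L = 51.4156 + 12*-16.2385 = -143.4464


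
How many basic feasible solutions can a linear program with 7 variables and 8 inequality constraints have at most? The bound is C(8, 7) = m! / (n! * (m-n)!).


Each vertex corresponds to some choice of n active constraints out of m, so the number of vertices is at most C(m, n) = m! / (n!(m-n)!).
m = 8, n = 7
Numerator: 8 * 7 * 6 * 5 * 4 * 3 * 2
Denominator: 7! = 5040
C(8, 7) = 8


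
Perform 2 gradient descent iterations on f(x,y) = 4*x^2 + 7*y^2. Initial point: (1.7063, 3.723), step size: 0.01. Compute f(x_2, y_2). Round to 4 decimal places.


Gradient descent on f(x,y) = 4*x^2 + 7*y^2.
Starting point: (1.7063, 3.723), alpha = 0.01
Step 1: grad_x = 2*4*1.7063 = 13.6504, grad_y = 2*7*3.723 = 52.122
  x_1 = 1.7063 - 0.01*13.6504 = 1.5698
  y_1 = 3.723 - 0.01*52.122 = 3.2018
Step 2: grad_x = 2*4*1.5698 = 12.5584, grad_y = 2*7*3.2018 = 44.8249
  x_2 = 1.5698 - 0.01*12.5584 = 1.4442
  y_2 = 3.2018 - 0.01*44.8249 = 2.7535
f(1.4442, 2.7535) = 4*1.4442^2 + 7*2.7535^2 = 61.4165


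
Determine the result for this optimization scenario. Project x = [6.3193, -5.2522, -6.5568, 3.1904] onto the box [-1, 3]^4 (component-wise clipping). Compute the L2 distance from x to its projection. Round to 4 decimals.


Project each component onto [-1, 3].
clip(6.3193) = 3.0, clip(-5.2522) = -1.0, clip(-6.5568) = -1.0, clip(3.1904) = 3.0
Projection = [3.0, -1.0, -1.0, 3.0]
Squared diffs: [11.0178, 18.0812, 30.878, 0.0363]
Distance = sqrt(60.0133) = 7.7468


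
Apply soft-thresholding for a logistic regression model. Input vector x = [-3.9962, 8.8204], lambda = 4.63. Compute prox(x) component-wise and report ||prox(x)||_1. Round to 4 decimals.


Soft-thresholding with lambda = 4.63:
prox(-3.9962) = sign(-3.9962)*max(|-3.9962| - 4.63, 0) = 0.0
prox(8.8204) = sign(8.8204)*max(|8.8204| - 4.63, 0) = 4.1904
prox(x) = [0.0, 4.1904]
||prox(x)||_1 = 0.0 + 4.1904 = 4.1904
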